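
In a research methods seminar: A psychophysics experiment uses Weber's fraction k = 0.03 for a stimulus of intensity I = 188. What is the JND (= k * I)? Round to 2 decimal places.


JND = k * I
JND = 0.03 * 188
= 5.64


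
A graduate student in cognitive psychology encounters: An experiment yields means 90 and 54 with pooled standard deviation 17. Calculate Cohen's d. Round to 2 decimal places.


Cohen's d = (M1 - M2) / S_pooled
= (90 - 54) / 17
= 36 / 17
= 2.12


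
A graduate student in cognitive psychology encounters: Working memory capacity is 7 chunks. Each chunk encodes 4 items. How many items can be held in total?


Total items = chunks * items_per_chunk
= 7 * 4
= 28


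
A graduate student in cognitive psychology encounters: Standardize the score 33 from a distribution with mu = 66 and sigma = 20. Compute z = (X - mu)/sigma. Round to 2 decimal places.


z = (X - mu) / sigma
= (33 - 66) / 20
= -33 / 20
= -1.65


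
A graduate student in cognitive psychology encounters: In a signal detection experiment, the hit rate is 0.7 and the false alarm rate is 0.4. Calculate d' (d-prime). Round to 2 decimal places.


d' = z(HR) - z(FAR)
z(0.7) = 0.5244
z(0.4) = -0.2533
d' = 0.5244 - -0.2533
= 0.78


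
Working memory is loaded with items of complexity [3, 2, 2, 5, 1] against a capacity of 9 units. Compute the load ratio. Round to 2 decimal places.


Total complexity = 3 + 2 + 2 + 5 + 1 = 13
Load = total / capacity = 13 / 9
= 1.44


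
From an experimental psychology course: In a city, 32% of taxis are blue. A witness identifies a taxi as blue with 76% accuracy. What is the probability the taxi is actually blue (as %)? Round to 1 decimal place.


P(blue | says blue) = P(says blue | blue)*P(blue) / [P(says blue | blue)*P(blue) + P(says blue | not blue)*P(not blue)]
Numerator = 0.76 * 0.32 = 0.2432
False identification = 0.24 * 0.68 = 0.1632
P = 0.2432 / (0.2432 + 0.1632)
= 0.2432 / 0.4064
As percentage = 59.8


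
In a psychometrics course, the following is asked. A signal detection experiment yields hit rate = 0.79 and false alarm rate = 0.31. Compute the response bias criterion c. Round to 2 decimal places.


c = -0.5 * (z(HR) + z(FAR))
z(0.79) = 0.8064
z(0.31) = -0.4959
c = -0.5 * (0.8064 + -0.4959)
= -0.5 * 0.3105
= -0.16


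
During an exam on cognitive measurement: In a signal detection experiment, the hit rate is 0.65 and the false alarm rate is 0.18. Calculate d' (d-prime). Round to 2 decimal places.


d' = z(HR) - z(FAR)
z(0.65) = 0.3853
z(0.18) = -0.9154
d' = 0.3853 - -0.9154
= 1.30


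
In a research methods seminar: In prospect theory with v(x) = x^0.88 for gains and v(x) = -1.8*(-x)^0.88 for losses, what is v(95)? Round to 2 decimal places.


Since x = 95 >= 0, use v(x) = x^0.88
95^0.88 = 55.0043
v(95) = 55.00


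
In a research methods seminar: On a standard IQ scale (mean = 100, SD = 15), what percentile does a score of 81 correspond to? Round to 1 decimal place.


z = (IQ - mean) / SD
z = (81 - 100) / 15 = -1.2667
Percentile = Phi(-1.2667) * 100
Phi(-1.2667) = 0.102631
= 10.3


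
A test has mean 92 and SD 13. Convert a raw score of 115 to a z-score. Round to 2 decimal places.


z = (X - mu) / sigma
= (115 - 92) / 13
= 23 / 13
= 1.77


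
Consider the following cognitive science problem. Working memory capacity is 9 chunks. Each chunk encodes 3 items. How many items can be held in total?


Total items = chunks * items_per_chunk
= 9 * 3
= 27


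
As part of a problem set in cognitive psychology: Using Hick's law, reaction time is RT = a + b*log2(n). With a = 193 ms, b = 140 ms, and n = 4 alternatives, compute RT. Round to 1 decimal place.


RT = 193 + 140 * log2(4)
log2(4) = 2.0
RT = 193 + 140 * 2.0
= 193 + 280.0
= 473.0 ms


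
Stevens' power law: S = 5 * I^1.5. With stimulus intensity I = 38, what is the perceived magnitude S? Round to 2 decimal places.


S = 5 * 38^1.5
38^1.5 = 234.2477
S = 5 * 234.2477
= 1171.24


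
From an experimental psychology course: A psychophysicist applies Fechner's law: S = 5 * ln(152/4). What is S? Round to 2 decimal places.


S = 5 * ln(152/4)
I/I0 = 38.0
ln(38.0) = 3.6376
S = 5 * 3.6376
= 18.19


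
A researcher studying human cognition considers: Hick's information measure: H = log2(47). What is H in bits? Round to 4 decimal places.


H = log2(n)
H = log2(47)
= 5.5546


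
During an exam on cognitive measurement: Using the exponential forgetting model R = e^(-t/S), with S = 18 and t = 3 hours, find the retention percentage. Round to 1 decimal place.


R = e^(-t/S)
-t/S = -3/18 = -0.166667
R = e^(-0.166667) = 0.846481
Percentage = 0.846481 * 100
= 84.6


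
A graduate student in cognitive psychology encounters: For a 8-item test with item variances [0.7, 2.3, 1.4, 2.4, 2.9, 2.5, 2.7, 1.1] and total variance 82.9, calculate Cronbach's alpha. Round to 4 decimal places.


alpha = (k/(k-1)) * (1 - sum(s_i^2)/s_total^2)
sum(item variances) = 16.0
k/(k-1) = 8/7 = 1.142857
1 - 16.0/82.9 = 1 - 0.193004 = 0.806996
alpha = 1.142857 * 0.806996
= 0.9223


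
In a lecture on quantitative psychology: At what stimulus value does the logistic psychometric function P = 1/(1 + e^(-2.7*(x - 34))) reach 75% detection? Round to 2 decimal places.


At P = 0.75: 0.75 = 1/(1 + e^(-k*(x-x0)))
Solving: e^(-k*(x-x0)) = 1/3
x = x0 + ln(3)/k
ln(3) = 1.0986
x = 34 + 1.0986/2.7
= 34 + 0.4069
= 34.41


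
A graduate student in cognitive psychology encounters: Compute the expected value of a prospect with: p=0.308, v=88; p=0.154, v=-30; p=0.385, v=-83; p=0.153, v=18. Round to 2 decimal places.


EU = sum(p_i * v_i)
0.308 * 88 = 27.104
0.154 * -30 = -4.62
0.385 * -83 = -31.955
0.153 * 18 = 2.754
EU = 27.104 + -4.62 + -31.955 + 2.754
= -6.72


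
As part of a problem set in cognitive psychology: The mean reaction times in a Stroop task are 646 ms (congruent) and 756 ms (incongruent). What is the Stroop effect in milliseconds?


Stroop effect = RT(incongruent) - RT(congruent)
= 756 - 646
= 110 ms


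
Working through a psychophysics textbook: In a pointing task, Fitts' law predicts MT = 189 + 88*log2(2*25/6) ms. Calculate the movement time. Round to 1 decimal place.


MT = 189 + 88 * log2(2*25/6)
2D/W = 8.333333
log2(8.333333) = 3.0589
MT = 189 + 88 * 3.0589
= 458.2 ms


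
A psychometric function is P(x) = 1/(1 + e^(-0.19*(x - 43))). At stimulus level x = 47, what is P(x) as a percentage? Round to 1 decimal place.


P(x) = 1/(1 + e^(-0.19*(47 - 43)))
Exponent = -0.19 * 4 = -0.76
e^(-0.76) = 0.467666
P = 1/(1 + 0.467666) = 0.681354
Percentage = 68.1


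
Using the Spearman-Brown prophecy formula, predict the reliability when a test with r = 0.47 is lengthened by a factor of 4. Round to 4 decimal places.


r_new = n*r / (1 + (n-1)*r)
Numerator = 4 * 0.47 = 1.88
Denominator = 1 + 3 * 0.47 = 2.41
r_new = 1.88 / 2.41
= 0.7801


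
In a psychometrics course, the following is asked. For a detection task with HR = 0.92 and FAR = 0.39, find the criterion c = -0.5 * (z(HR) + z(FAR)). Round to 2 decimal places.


c = -0.5 * (z(HR) + z(FAR))
z(0.92) = 1.4051
z(0.39) = -0.2793
c = -0.5 * (1.4051 + -0.2793)
= -0.5 * 1.1258
= -0.56


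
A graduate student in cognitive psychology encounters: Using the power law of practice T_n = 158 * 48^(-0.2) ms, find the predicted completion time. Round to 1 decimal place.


T_n = 158 * 48^(-0.2)
48^(-0.2) = 0.461054
T_n = 158 * 0.461054
= 72.8 ms


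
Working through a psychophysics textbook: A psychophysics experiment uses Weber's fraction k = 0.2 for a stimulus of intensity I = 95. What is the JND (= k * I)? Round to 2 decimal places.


JND = k * I
JND = 0.2 * 95
= 19.00


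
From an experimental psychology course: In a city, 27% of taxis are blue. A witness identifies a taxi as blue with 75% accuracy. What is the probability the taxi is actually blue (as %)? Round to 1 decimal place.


P(blue | says blue) = P(says blue | blue)*P(blue) / [P(says blue | blue)*P(blue) + P(says blue | not blue)*P(not blue)]
Numerator = 0.75 * 0.27 = 0.2025
False identification = 0.25 * 0.73 = 0.1825
P = 0.2025 / (0.2025 + 0.1825)
= 0.2025 / 0.385
As percentage = 52.6


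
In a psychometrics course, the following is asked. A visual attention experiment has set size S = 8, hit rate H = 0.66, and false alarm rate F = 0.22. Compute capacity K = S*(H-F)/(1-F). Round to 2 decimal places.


K = S * (H - F) / (1 - F)
H - F = 0.44
1 - F = 0.78
K = 8 * 0.44 / 0.78
= 4.51


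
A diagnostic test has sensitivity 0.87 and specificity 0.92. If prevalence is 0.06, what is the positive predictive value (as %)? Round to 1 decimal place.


PPV = (sens * prev) / (sens * prev + (1-spec) * (1-prev))
Numerator = 0.87 * 0.06 = 0.0522
P(positive and no disease) = (1 - spec) * (1 - prev) = (1 - 0.92) * (1 - 0.06) = 0.0752
Denominator = 0.0522 + 0.0752 = 0.1274
PPV = 0.0522 / 0.1274 = 0.409733
As percentage = 41.0


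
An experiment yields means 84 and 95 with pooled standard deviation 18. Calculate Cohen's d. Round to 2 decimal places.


Cohen's d = (M1 - M2) / S_pooled
= (84 - 95) / 18
= -11 / 18
= -0.61


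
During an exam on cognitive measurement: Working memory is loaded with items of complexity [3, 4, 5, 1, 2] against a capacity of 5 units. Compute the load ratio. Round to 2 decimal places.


Total complexity = 3 + 4 + 5 + 1 + 2 = 15
Load = total / capacity = 15 / 5
= 3.00


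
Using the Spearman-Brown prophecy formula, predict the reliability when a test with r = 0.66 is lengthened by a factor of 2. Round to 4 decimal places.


r_new = n*r / (1 + (n-1)*r)
Numerator = 2 * 0.66 = 1.32
Denominator = 1 + 1 * 0.66 = 1.66
r_new = 1.32 / 1.66
= 0.7952


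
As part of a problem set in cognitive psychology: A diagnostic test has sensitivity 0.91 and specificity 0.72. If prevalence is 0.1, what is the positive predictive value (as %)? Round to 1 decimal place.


PPV = (sens * prev) / (sens * prev + (1-spec) * (1-prev))
Numerator = 0.91 * 0.1 = 0.091
P(positive and no disease) = (1 - spec) * (1 - prev) = (1 - 0.72) * (1 - 0.1) = 0.252
Denominator = 0.091 + 0.252 = 0.343
PPV = 0.091 / 0.343 = 0.265306
As percentage = 26.5


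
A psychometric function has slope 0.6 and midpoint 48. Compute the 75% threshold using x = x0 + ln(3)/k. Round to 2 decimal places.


At P = 0.75: 0.75 = 1/(1 + e^(-k*(x-x0)))
Solving: e^(-k*(x-x0)) = 1/3
x = x0 + ln(3)/k
ln(3) = 1.0986
x = 48 + 1.0986/0.6
= 48 + 1.831
= 49.83


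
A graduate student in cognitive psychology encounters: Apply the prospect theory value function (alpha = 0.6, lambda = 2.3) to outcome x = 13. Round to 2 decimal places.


Since x = 13 >= 0, use v(x) = x^0.6
13^0.6 = 4.6598
v(13) = 4.66


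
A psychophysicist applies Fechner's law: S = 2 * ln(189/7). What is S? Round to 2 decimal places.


S = 2 * ln(189/7)
I/I0 = 27.0
ln(27.0) = 3.2958
S = 2 * 3.2958
= 6.59


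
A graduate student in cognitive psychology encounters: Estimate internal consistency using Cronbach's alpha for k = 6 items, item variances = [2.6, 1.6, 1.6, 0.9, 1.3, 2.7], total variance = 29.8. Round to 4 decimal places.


alpha = (k/(k-1)) * (1 - sum(s_i^2)/s_total^2)
sum(item variances) = 10.7
k/(k-1) = 6/5 = 1.2
1 - 10.7/29.8 = 1 - 0.35906 = 0.64094
alpha = 1.2 * 0.64094
= 0.7691


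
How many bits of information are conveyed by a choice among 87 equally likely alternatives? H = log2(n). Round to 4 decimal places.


H = log2(n)
H = log2(87)
= 6.4429


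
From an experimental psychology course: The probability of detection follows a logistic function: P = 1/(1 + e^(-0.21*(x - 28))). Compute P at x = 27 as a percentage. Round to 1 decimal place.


P(x) = 1/(1 + e^(-0.21*(27 - 28)))
Exponent = -0.21 * -1 = 0.21
e^(0.21) = 1.233678
P = 1/(1 + 1.233678) = 0.447692
Percentage = 44.8


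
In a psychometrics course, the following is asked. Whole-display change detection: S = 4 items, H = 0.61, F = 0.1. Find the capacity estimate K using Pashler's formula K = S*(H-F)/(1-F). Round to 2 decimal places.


K = S * (H - F) / (1 - F)
H - F = 0.51
1 - F = 0.9
K = 4 * 0.51 / 0.9
= 2.27


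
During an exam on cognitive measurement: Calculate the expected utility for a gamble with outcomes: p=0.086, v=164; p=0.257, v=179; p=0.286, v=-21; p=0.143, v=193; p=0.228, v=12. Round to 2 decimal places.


EU = sum(p_i * v_i)
0.086 * 164 = 14.104
0.257 * 179 = 46.003
0.286 * -21 = -6.006
0.143 * 193 = 27.599
0.228 * 12 = 2.736
EU = 14.104 + 46.003 + -6.006 + 27.599 + 2.736
= 84.44


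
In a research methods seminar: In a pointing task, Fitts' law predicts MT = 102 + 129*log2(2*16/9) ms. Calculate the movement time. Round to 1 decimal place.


MT = 102 + 129 * log2(2*16/9)
2D/W = 3.555556
log2(3.555556) = 1.8301
MT = 102 + 129 * 1.8301
= 338.1 ms


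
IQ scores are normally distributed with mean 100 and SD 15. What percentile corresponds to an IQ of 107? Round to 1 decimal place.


z = (IQ - mean) / SD
z = (107 - 100) / 15 = 0.4667
Percentile = Phi(0.4667) * 100
Phi(0.4667) = 0.679643
= 68.0


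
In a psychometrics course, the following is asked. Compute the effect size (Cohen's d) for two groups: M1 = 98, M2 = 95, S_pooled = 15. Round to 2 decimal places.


Cohen's d = (M1 - M2) / S_pooled
= (98 - 95) / 15
= 3 / 15
= 0.20


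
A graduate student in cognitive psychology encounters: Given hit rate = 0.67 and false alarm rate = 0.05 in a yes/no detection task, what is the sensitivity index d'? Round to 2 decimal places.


d' = z(HR) - z(FAR)
z(0.67) = 0.4399
z(0.05) = -1.6449
d' = 0.4399 - -1.6449
= 2.08


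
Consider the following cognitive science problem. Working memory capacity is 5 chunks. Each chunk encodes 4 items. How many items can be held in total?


Total items = chunks * items_per_chunk
= 5 * 4
= 20


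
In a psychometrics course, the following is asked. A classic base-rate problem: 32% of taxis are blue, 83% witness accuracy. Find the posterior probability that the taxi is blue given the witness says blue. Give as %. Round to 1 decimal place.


P(blue | says blue) = P(says blue | blue)*P(blue) / [P(says blue | blue)*P(blue) + P(says blue | not blue)*P(not blue)]
Numerator = 0.83 * 0.32 = 0.2656
False identification = 0.17 * 0.68 = 0.1156
P = 0.2656 / (0.2656 + 0.1156)
= 0.2656 / 0.3812
As percentage = 69.7


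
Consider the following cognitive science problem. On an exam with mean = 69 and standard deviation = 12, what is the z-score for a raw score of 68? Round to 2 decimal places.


z = (X - mu) / sigma
= (68 - 69) / 12
= -1 / 12
= -0.08


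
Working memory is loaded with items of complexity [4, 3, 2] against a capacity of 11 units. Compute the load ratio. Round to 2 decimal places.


Total complexity = 4 + 3 + 2 = 9
Load = total / capacity = 9 / 11
= 0.82


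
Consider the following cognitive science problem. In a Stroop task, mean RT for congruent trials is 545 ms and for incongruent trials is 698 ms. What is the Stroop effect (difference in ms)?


Stroop effect = RT(incongruent) - RT(congruent)
= 698 - 545
= 153 ms


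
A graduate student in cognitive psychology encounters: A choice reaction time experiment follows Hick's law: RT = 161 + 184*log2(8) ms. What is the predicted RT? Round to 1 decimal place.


RT = 161 + 184 * log2(8)
log2(8) = 3.0
RT = 161 + 184 * 3.0
= 161 + 552.0
= 713.0 ms


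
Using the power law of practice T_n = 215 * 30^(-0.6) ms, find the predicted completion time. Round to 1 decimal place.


T_n = 215 * 30^(-0.6)
30^(-0.6) = 0.129935
T_n = 215 * 0.129935
= 27.9 ms


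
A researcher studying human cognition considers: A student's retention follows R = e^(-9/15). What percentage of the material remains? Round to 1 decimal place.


R = e^(-t/S)
-t/S = -9/15 = -0.6
R = e^(-0.6) = 0.548812
Percentage = 0.548812 * 100
= 54.9


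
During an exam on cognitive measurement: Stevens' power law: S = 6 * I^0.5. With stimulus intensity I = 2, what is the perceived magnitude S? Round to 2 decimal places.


S = 6 * 2^0.5
2^0.5 = 1.4142
S = 6 * 1.4142
= 8.49


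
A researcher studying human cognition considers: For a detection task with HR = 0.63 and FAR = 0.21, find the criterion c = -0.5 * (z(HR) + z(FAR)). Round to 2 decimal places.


c = -0.5 * (z(HR) + z(FAR))
z(0.63) = 0.3319
z(0.21) = -0.8064
c = -0.5 * (0.3319 + -0.8064)
= -0.5 * -0.4745
= 0.24


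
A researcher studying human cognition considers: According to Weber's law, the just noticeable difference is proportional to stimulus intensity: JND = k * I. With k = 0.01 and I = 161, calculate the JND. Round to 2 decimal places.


JND = k * I
JND = 0.01 * 161
= 1.61


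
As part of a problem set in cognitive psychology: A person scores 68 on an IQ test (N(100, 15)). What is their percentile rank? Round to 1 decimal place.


z = (IQ - mean) / SD
z = (68 - 100) / 15 = -2.1333
Percentile = Phi(-2.1333) * 100
Phi(-2.1333) = 0.01645
= 1.6


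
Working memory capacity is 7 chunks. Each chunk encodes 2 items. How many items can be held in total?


Total items = chunks * items_per_chunk
= 7 * 2
= 14


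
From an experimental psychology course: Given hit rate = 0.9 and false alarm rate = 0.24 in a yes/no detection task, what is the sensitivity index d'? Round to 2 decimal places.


d' = z(HR) - z(FAR)
z(0.9) = 1.2816
z(0.24) = -0.7063
d' = 1.2816 - -0.7063
= 1.99


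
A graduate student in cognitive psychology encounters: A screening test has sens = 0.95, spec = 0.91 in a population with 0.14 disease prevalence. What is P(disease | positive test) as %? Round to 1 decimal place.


PPV = (sens * prev) / (sens * prev + (1-spec) * (1-prev))
Numerator = 0.95 * 0.14 = 0.133
P(positive and no disease) = (1 - spec) * (1 - prev) = (1 - 0.91) * (1 - 0.14) = 0.0774
Denominator = 0.133 + 0.0774 = 0.2104
PPV = 0.133 / 0.2104 = 0.632129
As percentage = 63.2


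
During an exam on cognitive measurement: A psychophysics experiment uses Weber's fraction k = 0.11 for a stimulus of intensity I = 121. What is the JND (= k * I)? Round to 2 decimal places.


JND = k * I
JND = 0.11 * 121
= 13.31


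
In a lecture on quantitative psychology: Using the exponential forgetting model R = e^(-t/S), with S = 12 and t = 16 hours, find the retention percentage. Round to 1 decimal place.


R = e^(-t/S)
-t/S = -16/12 = -1.333333
R = e^(-1.333333) = 0.263597
Percentage = 0.263597 * 100
= 26.4


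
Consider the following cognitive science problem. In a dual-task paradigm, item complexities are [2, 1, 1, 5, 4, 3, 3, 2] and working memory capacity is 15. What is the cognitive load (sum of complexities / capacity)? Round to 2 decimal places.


Total complexity = 2 + 1 + 1 + 5 + 4 + 3 + 3 + 2 = 21
Load = total / capacity = 21 / 15
= 1.40


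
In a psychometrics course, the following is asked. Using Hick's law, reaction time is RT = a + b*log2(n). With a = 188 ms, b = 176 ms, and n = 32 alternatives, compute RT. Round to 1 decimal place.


RT = 188 + 176 * log2(32)
log2(32) = 5.0
RT = 188 + 176 * 5.0
= 188 + 880.0
= 1068.0 ms


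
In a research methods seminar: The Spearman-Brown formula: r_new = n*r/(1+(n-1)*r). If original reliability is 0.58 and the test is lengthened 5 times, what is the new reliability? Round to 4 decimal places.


r_new = n*r / (1 + (n-1)*r)
Numerator = 5 * 0.58 = 2.9
Denominator = 1 + 4 * 0.58 = 3.32
r_new = 2.9 / 3.32
= 0.8735


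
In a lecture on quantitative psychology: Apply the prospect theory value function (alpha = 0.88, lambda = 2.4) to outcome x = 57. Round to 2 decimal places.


Since x = 57 >= 0, use v(x) = x^0.88
57^0.88 = 35.0889
v(57) = 35.09


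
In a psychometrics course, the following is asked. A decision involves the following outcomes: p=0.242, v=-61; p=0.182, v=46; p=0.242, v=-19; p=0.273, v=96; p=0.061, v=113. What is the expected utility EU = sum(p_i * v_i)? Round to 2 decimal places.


EU = sum(p_i * v_i)
0.242 * -61 = -14.762
0.182 * 46 = 8.372
0.242 * -19 = -4.598
0.273 * 96 = 26.208
0.061 * 113 = 6.893
EU = -14.762 + 8.372 + -4.598 + 26.208 + 6.893
= 22.11


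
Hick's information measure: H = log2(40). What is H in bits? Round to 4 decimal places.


H = log2(n)
H = log2(40)
= 5.3219


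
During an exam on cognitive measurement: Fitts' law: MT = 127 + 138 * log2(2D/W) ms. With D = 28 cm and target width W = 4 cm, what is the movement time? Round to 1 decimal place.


MT = 127 + 138 * log2(2*28/4)
2D/W = 14.0
log2(14.0) = 3.8074
MT = 127 + 138 * 3.8074
= 652.4 ms


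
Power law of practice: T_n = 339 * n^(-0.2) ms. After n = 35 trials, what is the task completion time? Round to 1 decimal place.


T_n = 339 * 35^(-0.2)
35^(-0.2) = 0.491119
T_n = 339 * 0.491119
= 166.5 ms


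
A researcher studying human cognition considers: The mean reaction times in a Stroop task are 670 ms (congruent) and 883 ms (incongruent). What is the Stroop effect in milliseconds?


Stroop effect = RT(incongruent) - RT(congruent)
= 883 - 670
= 213 ms


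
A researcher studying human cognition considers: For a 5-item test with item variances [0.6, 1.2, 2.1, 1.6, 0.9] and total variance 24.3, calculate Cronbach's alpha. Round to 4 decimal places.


alpha = (k/(k-1)) * (1 - sum(s_i^2)/s_total^2)
sum(item variances) = 6.4
k/(k-1) = 5/4 = 1.25
1 - 6.4/24.3 = 1 - 0.263374 = 0.736626
alpha = 1.25 * 0.736626
= 0.9208


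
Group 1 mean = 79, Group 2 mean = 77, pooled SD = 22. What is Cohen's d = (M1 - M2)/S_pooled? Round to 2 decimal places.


Cohen's d = (M1 - M2) / S_pooled
= (79 - 77) / 22
= 2 / 22
= 0.09


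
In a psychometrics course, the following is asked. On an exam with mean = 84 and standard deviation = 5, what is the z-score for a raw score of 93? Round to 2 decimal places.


z = (X - mu) / sigma
= (93 - 84) / 5
= 9 / 5
= 1.80


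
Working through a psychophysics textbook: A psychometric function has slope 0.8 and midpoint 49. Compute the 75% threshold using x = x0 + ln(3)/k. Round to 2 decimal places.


At P = 0.75: 0.75 = 1/(1 + e^(-k*(x-x0)))
Solving: e^(-k*(x-x0)) = 1/3
x = x0 + ln(3)/k
ln(3) = 1.0986
x = 49 + 1.0986/0.8
= 49 + 1.3732
= 50.37


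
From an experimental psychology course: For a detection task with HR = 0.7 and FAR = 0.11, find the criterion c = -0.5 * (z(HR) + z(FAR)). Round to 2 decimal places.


c = -0.5 * (z(HR) + z(FAR))
z(0.7) = 0.5244
z(0.11) = -1.2265
c = -0.5 * (0.5244 + -1.2265)
= -0.5 * -0.7021
= 0.35


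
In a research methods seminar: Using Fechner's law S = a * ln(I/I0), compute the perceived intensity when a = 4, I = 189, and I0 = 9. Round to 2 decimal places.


S = 4 * ln(189/9)
I/I0 = 21.0
ln(21.0) = 3.0445
S = 4 * 3.0445
= 12.18


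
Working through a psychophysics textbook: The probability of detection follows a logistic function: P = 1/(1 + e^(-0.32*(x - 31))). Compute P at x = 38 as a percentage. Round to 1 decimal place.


P(x) = 1/(1 + e^(-0.32*(38 - 31)))
Exponent = -0.32 * 7 = -2.24
e^(-2.24) = 0.106459
P = 1/(1 + 0.106459) = 0.903784
Percentage = 90.4


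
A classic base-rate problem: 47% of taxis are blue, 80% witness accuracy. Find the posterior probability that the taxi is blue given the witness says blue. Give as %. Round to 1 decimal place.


P(blue | says blue) = P(says blue | blue)*P(blue) / [P(says blue | blue)*P(blue) + P(says blue | not blue)*P(not blue)]
Numerator = 0.8 * 0.47 = 0.376
False identification = 0.2 * 0.53 = 0.106
P = 0.376 / (0.376 + 0.106)
= 0.376 / 0.482
As percentage = 78.0


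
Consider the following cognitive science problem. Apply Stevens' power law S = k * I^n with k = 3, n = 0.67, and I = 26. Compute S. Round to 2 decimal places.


S = 3 * 26^0.67
26^0.67 = 8.8722
S = 3 * 8.8722
= 26.62


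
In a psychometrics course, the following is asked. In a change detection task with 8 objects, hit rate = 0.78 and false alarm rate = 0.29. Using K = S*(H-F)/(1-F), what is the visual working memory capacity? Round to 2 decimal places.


K = S * (H - F) / (1 - F)
H - F = 0.49
1 - F = 0.71
K = 8 * 0.49 / 0.71
= 5.52


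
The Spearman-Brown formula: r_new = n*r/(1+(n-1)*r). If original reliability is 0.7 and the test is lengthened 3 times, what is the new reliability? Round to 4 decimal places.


r_new = n*r / (1 + (n-1)*r)
Numerator = 3 * 0.7 = 2.1
Denominator = 1 + 2 * 0.7 = 2.4
r_new = 2.1 / 2.4
= 0.8750


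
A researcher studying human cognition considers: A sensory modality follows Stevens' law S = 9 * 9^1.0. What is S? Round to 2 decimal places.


S = 9 * 9^1.0
9^1.0 = 9.0
S = 9 * 9.0
= 81.00


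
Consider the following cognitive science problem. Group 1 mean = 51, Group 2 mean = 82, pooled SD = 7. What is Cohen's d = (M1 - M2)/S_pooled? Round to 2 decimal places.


Cohen's d = (M1 - M2) / S_pooled
= (51 - 82) / 7
= -31 / 7
= -4.43


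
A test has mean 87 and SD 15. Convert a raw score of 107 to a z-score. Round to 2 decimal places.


z = (X - mu) / sigma
= (107 - 87) / 15
= 20 / 15
= 1.33


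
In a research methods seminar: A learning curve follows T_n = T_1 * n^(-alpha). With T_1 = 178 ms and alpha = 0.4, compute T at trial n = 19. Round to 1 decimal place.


T_n = 178 * 19^(-0.4)
19^(-0.4) = 0.307963
T_n = 178 * 0.307963
= 54.8 ms


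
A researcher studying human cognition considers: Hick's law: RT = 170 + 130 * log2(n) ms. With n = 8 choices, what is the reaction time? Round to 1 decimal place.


RT = 170 + 130 * log2(8)
log2(8) = 3.0
RT = 170 + 130 * 3.0
= 170 + 390.0
= 560.0 ms


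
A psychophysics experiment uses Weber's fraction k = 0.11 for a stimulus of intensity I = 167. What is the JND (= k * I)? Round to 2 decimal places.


JND = k * I
JND = 0.11 * 167
= 18.37


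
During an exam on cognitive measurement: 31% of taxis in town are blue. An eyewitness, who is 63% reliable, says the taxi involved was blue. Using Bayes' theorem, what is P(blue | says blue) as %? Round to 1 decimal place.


P(blue | says blue) = P(says blue | blue)*P(blue) / [P(says blue | blue)*P(blue) + P(says blue | not blue)*P(not blue)]
Numerator = 0.63 * 0.31 = 0.1953
False identification = 0.37 * 0.69 = 0.2553
P = 0.1953 / (0.1953 + 0.2553)
= 0.1953 / 0.4506
As percentage = 43.3


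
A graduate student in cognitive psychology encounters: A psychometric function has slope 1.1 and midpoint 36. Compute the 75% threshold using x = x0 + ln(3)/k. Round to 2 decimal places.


At P = 0.75: 0.75 = 1/(1 + e^(-k*(x-x0)))
Solving: e^(-k*(x-x0)) = 1/3
x = x0 + ln(3)/k
ln(3) = 1.0986
x = 36 + 1.0986/1.1
= 36 + 0.9987
= 37.00


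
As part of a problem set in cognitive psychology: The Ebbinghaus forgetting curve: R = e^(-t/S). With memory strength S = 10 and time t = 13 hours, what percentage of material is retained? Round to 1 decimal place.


R = e^(-t/S)
-t/S = -13/10 = -1.3
R = e^(-1.3) = 0.272532
Percentage = 0.272532 * 100
= 27.3


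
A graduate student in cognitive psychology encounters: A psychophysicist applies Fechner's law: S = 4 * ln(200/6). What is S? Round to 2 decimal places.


S = 4 * ln(200/6)
I/I0 = 33.333333
ln(33.333333) = 3.5066
S = 4 * 3.5066
= 14.03


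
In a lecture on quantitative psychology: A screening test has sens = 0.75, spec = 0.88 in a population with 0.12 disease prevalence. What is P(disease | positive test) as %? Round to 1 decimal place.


PPV = (sens * prev) / (sens * prev + (1-spec) * (1-prev))
Numerator = 0.75 * 0.12 = 0.09
P(positive and no disease) = (1 - spec) * (1 - prev) = (1 - 0.88) * (1 - 0.12) = 0.1056
Denominator = 0.09 + 0.1056 = 0.1956
PPV = 0.09 / 0.1956 = 0.460123
As percentage = 46.0


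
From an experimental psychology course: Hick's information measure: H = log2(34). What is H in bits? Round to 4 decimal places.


H = log2(n)
H = log2(34)
= 5.0875


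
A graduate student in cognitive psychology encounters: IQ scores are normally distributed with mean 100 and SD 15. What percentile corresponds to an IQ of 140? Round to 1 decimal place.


z = (IQ - mean) / SD
z = (140 - 100) / 15 = 2.6667
Percentile = Phi(2.6667) * 100
Phi(2.6667) = 0.99617
= 99.6


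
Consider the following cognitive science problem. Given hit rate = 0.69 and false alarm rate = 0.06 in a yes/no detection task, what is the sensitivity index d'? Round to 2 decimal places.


d' = z(HR) - z(FAR)
z(0.69) = 0.4959
z(0.06) = -1.5548
d' = 0.4959 - -1.5548
= 2.05


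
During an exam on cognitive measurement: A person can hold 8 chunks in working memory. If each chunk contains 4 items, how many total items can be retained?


Total items = chunks * items_per_chunk
= 8 * 4
= 32


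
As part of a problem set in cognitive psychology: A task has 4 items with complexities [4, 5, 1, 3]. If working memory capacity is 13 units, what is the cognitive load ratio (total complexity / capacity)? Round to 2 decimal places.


Total complexity = 4 + 5 + 1 + 3 = 13
Load = total / capacity = 13 / 13
= 1.00


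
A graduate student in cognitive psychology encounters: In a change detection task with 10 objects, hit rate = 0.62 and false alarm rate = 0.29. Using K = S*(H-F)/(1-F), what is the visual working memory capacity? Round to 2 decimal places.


K = S * (H - F) / (1 - F)
H - F = 0.33
1 - F = 0.71
K = 10 * 0.33 / 0.71
= 4.65


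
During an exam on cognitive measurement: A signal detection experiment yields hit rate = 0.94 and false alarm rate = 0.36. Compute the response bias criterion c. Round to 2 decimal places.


c = -0.5 * (z(HR) + z(FAR))
z(0.94) = 1.5548
z(0.36) = -0.3585
c = -0.5 * (1.5548 + -0.3585)
= -0.5 * 1.1963
= -0.60


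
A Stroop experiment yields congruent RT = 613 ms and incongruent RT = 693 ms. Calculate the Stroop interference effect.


Stroop effect = RT(incongruent) - RT(congruent)
= 693 - 613
= 80 ms


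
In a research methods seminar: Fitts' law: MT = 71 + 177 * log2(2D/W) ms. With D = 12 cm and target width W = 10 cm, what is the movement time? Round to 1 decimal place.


MT = 71 + 177 * log2(2*12/10)
2D/W = 2.4
log2(2.4) = 1.263
MT = 71 + 177 * 1.263
= 294.6 ms


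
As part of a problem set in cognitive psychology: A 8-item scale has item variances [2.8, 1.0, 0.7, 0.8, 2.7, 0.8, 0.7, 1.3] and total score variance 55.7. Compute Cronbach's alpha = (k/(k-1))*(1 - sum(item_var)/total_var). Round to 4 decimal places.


alpha = (k/(k-1)) * (1 - sum(s_i^2)/s_total^2)
sum(item variances) = 10.8
k/(k-1) = 8/7 = 1.142857
1 - 10.8/55.7 = 1 - 0.193896 = 0.806104
alpha = 1.142857 * 0.806104
= 0.9213


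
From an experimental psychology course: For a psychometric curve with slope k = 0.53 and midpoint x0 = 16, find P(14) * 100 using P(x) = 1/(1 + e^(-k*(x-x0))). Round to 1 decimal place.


P(x) = 1/(1 + e^(-0.53*(14 - 16)))
Exponent = -0.53 * -2 = 1.06
e^(1.06) = 2.886371
P = 1/(1 + 2.886371) = 0.257309
Percentage = 25.7


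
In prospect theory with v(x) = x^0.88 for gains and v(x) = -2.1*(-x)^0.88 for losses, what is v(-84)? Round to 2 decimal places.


Since x = -84 < 0, use v(x) = -lambda*(-x)^alpha
(-x) = 84
84^0.88 = 49.3589
v(-84) = -2.1 * 49.3589
= -103.65


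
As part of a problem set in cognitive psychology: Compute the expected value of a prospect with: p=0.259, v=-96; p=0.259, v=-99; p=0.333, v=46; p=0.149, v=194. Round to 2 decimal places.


EU = sum(p_i * v_i)
0.259 * -96 = -24.864
0.259 * -99 = -25.641
0.333 * 46 = 15.318
0.149 * 194 = 28.906
EU = -24.864 + -25.641 + 15.318 + 28.906
= -6.28


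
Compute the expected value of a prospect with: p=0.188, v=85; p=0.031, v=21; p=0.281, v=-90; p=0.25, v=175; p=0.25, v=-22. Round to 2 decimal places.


EU = sum(p_i * v_i)
0.188 * 85 = 15.98
0.031 * 21 = 0.651
0.281 * -90 = -25.29
0.25 * 175 = 43.75
0.25 * -22 = -5.5
EU = 15.98 + 0.651 + -25.29 + 43.75 + -5.5
= 29.59


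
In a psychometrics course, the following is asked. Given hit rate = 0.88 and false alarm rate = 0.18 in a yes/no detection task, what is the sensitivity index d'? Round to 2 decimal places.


d' = z(HR) - z(FAR)
z(0.88) = 1.175
z(0.18) = -0.9154
d' = 1.175 - -0.9154
= 2.09


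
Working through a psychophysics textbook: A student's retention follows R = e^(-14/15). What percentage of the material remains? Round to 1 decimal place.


R = e^(-t/S)
-t/S = -14/15 = -0.933333
R = e^(-0.933333) = 0.393241
Percentage = 0.393241 * 100
= 39.3


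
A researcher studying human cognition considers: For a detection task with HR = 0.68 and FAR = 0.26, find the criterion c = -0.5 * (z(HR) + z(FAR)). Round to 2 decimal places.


c = -0.5 * (z(HR) + z(FAR))
z(0.68) = 0.4677
z(0.26) = -0.6433
c = -0.5 * (0.4677 + -0.6433)
= -0.5 * -0.1756
= 0.09


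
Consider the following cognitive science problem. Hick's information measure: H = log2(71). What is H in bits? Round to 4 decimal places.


H = log2(n)
H = log2(71)
= 6.1497


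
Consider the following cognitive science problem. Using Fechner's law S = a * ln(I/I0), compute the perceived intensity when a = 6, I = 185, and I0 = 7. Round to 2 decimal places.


S = 6 * ln(185/7)
I/I0 = 26.428571
ln(26.428571) = 3.2744
S = 6 * 3.2744
= 19.65


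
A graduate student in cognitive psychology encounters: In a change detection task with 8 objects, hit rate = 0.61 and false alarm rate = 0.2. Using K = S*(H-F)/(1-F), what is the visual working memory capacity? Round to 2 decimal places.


K = S * (H - F) / (1 - F)
H - F = 0.41
1 - F = 0.8
K = 8 * 0.41 / 0.8
= 4.10


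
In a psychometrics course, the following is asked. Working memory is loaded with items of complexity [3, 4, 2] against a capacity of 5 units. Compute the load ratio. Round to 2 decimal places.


Total complexity = 3 + 4 + 2 = 9
Load = total / capacity = 9 / 5
= 1.80


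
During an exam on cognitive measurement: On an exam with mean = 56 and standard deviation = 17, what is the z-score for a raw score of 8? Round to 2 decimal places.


z = (X - mu) / sigma
= (8 - 56) / 17
= -48 / 17
= -2.82


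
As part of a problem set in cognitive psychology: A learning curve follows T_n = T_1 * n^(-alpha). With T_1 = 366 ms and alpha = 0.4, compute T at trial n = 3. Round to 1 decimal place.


T_n = 366 * 3^(-0.4)
3^(-0.4) = 0.644394
T_n = 366 * 0.644394
= 235.8 ms


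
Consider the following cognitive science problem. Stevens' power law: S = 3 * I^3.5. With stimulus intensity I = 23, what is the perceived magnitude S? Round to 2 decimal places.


S = 3 * 23^3.5
23^3.5 = 58350.8821
S = 3 * 58350.8821
= 175052.65


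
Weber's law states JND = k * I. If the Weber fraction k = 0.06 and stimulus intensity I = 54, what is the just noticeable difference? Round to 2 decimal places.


JND = k * I
JND = 0.06 * 54
= 3.24


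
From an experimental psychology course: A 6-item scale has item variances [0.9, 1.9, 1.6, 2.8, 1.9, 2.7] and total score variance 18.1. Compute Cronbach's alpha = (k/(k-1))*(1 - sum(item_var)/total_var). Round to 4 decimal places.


alpha = (k/(k-1)) * (1 - sum(s_i^2)/s_total^2)
sum(item variances) = 11.8
k/(k-1) = 6/5 = 1.2
1 - 11.8/18.1 = 1 - 0.651934 = 0.348066
alpha = 1.2 * 0.348066
= 0.4177


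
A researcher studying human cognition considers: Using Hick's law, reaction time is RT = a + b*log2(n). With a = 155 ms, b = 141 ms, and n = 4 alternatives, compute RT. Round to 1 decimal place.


RT = 155 + 141 * log2(4)
log2(4) = 2.0
RT = 155 + 141 * 2.0
= 155 + 282.0
= 437.0 ms


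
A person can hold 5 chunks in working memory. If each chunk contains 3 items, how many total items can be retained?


Total items = chunks * items_per_chunk
= 5 * 3
= 15


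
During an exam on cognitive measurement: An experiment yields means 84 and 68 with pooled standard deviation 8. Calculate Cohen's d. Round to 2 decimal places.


Cohen's d = (M1 - M2) / S_pooled
= (84 - 68) / 8
= 16 / 8
= 2.00


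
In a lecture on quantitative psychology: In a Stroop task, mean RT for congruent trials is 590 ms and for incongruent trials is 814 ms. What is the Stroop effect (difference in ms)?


Stroop effect = RT(incongruent) - RT(congruent)
= 814 - 590
= 224 ms


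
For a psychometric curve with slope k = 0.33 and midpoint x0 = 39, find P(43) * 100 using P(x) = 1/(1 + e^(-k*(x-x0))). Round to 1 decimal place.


P(x) = 1/(1 + e^(-0.33*(43 - 39)))
Exponent = -0.33 * 4 = -1.32
e^(-1.32) = 0.267135
P = 1/(1 + 0.267135) = 0.789182
Percentage = 78.9


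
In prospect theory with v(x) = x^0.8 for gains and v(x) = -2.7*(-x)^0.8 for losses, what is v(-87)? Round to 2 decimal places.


Since x = -87 < 0, use v(x) = -lambda*(-x)^alpha
(-x) = 87
87^0.8 = 35.6136
v(-87) = -2.7 * 35.6136
= -96.16


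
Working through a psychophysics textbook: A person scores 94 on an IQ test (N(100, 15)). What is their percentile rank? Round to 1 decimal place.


z = (IQ - mean) / SD
z = (94 - 100) / 15 = -0.4
Percentile = Phi(-0.4) * 100
Phi(-0.4) = 0.344578
= 34.5


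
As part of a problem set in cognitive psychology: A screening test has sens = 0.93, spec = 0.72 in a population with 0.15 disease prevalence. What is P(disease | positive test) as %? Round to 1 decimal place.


PPV = (sens * prev) / (sens * prev + (1-spec) * (1-prev))
Numerator = 0.93 * 0.15 = 0.1395
P(positive and no disease) = (1 - spec) * (1 - prev) = (1 - 0.72) * (1 - 0.15) = 0.238
Denominator = 0.1395 + 0.238 = 0.3775
PPV = 0.1395 / 0.3775 = 0.369536
As percentage = 37.0


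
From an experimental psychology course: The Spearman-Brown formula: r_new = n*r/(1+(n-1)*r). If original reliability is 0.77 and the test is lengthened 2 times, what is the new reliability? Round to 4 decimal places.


r_new = n*r / (1 + (n-1)*r)
Numerator = 2 * 0.77 = 1.54
Denominator = 1 + 1 * 0.77 = 1.77
r_new = 1.54 / 1.77
= 0.8701


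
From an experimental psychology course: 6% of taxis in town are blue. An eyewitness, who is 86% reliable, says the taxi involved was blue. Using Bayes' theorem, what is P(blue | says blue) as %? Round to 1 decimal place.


P(blue | says blue) = P(says blue | blue)*P(blue) / [P(says blue | blue)*P(blue) + P(says blue | not blue)*P(not blue)]
Numerator = 0.86 * 0.06 = 0.0516
False identification = 0.14 * 0.94 = 0.1316
P = 0.0516 / (0.0516 + 0.1316)
= 0.0516 / 0.1832
As percentage = 28.2


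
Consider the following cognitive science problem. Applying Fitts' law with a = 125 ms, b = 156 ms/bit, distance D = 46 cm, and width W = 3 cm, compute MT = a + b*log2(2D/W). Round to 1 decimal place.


MT = 125 + 156 * log2(2*46/3)
2D/W = 30.666667
log2(30.666667) = 4.9386
MT = 125 + 156 * 4.9386
= 895.4 ms


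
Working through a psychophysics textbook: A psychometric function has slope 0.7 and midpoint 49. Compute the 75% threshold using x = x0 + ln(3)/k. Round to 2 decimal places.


At P = 0.75: 0.75 = 1/(1 + e^(-k*(x-x0)))
Solving: e^(-k*(x-x0)) = 1/3
x = x0 + ln(3)/k
ln(3) = 1.0986
x = 49 + 1.0986/0.7
= 49 + 1.5694
= 50.57


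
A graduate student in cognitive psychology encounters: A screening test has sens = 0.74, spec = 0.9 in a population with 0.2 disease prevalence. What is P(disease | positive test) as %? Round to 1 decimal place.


PPV = (sens * prev) / (sens * prev + (1-spec) * (1-prev))
Numerator = 0.74 * 0.2 = 0.148
P(positive and no disease) = (1 - spec) * (1 - prev) = (1 - 0.9) * (1 - 0.2) = 0.08
Denominator = 0.148 + 0.08 = 0.228
PPV = 0.148 / 0.228 = 0.649123
As percentage = 64.9


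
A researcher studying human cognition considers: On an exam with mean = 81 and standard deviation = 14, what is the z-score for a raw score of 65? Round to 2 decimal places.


z = (X - mu) / sigma
= (65 - 81) / 14
= -16 / 14
= -1.14


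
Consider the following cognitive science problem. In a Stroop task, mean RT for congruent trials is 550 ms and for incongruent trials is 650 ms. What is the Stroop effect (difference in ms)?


Stroop effect = RT(incongruent) - RT(congruent)
= 650 - 550
= 100 ms


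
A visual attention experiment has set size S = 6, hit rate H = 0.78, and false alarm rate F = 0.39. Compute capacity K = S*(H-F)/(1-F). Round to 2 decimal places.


K = S * (H - F) / (1 - F)
H - F = 0.39
1 - F = 0.61
K = 6 * 0.39 / 0.61
= 3.84
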